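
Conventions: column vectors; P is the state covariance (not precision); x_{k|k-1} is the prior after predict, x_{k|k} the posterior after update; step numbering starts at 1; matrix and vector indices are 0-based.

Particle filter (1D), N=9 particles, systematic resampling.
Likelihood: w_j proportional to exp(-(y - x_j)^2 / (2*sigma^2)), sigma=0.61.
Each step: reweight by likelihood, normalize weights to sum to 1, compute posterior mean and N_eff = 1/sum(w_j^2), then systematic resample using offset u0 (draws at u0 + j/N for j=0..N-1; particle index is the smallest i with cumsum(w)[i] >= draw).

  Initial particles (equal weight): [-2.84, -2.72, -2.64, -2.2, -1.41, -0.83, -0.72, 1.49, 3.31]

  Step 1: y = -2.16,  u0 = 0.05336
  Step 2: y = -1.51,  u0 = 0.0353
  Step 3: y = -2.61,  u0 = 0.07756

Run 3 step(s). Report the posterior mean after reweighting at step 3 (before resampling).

step 1: w=[0.1514, 0.1849, 0.2067, 0.2812, 0.1323, 0.0262, 0.0174, 0.0000, 0.0000]  mean=-2.3179  Neff=5.0663  idx=[0, 1, 1, 2, 2, 3, 3, 4, 4]
step 2: w=[0.0247, 0.0372, 0.0372, 0.0478, 0.0478, 0.1403, 0.1403, 0.2624, 0.2624]  mean=-1.8820  Neff=5.4057  idx=[1, 3, 5, 6, 7, 7, 7, 8, 8]
step 3: w=[0.2288, 0.2323, 0.1855, 0.1855, 0.0336, 0.0336, 0.0336, 0.0336, 0.0336]  mean=-2.2885  Neff=5.5323  idx=[0, 0, 1, 1, 2, 2, 3, 4, 8]

post_mean = -2.2885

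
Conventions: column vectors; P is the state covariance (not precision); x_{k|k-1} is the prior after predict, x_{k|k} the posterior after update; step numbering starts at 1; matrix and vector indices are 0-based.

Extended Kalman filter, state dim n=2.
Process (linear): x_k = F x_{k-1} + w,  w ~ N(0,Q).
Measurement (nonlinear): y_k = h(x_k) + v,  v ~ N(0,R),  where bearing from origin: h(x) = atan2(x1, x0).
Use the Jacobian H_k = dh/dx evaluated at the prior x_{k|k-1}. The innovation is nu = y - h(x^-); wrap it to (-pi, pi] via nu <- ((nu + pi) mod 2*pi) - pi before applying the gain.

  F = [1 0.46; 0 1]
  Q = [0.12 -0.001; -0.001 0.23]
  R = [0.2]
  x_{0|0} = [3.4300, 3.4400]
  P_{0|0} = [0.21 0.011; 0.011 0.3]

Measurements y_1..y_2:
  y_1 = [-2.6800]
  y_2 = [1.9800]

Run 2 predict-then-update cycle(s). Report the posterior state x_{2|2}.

step 1: x^-=[5.0124, 3.4400]  P^-=[0.4036 0.1480; 0.1480 0.5300]  H_jac=[-0.0931 0.1356]  S=[0.2095]  K=[-0.0835; 0.2773]  nu=[3.0017]  x^+=[4.7618, 4.2725]  P^+=[0.4021 0.1529; 0.1529 0.5139]
step 2: x^-=[6.7271, 4.2725]  P^-=[0.7715 0.3882; 0.3882 0.7439]  H_jac=[-0.0673 0.1059]  S=[0.2063]  K=[-0.0522; 0.2553]  nu=[1.4142]  x^+=[6.6532, 4.6336]  P^+=[0.7709 0.3910; 0.3910 0.7304]

x_post = [6.6532, 4.6336]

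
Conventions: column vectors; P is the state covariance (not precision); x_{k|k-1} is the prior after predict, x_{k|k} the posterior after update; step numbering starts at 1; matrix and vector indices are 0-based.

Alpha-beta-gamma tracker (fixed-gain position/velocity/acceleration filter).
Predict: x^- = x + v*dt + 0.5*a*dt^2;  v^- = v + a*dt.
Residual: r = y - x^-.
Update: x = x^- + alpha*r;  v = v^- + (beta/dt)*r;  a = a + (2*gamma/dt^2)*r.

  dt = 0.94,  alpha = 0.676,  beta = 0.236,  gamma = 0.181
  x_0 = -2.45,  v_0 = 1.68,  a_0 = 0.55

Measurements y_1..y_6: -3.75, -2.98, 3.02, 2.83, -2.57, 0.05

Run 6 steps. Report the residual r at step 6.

resid = -0.2063

step 1: x_pred=-0.6278  r=-3.1222  x^+=-2.7384  v^+=1.4131  a^+=-0.7291
step 2: x_pred=-1.7322  r=-1.2478  x^+=-2.5757  v^+=0.4145  a^+=-1.2403
step 3: x_pred=-2.7341  r=5.7541  x^+=1.1557  v^+=0.6932  a^+=1.1170
step 4: x_pred=2.3008  r=0.5292  x^+=2.6585  v^+=1.8761  a^+=1.3338
step 5: x_pred=5.0114  r=-7.5814  x^+=-0.1136  v^+=1.2265  a^+=-1.7721
step 6: x_pred=0.2563  r=-0.2063  x^+=0.1169  v^+=-0.4911  a^+=-1.8567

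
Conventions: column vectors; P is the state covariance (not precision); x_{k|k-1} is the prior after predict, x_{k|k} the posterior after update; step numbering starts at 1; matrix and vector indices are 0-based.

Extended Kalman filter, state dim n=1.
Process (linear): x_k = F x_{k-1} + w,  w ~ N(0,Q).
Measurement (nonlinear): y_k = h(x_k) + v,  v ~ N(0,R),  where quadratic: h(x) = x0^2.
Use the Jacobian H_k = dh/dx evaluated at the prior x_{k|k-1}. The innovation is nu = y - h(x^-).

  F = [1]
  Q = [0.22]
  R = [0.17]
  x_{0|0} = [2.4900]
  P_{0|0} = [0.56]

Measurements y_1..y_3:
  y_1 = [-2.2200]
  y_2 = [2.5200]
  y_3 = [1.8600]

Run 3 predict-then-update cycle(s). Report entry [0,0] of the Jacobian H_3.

step 1: x^-=[2.4900]  P^-=[0.7800]  H_jac=[4.9800]  S=[19.5143]  K=[0.1991]  nu=[-8.4201]  x^+=[0.8139]  P^+=[0.0068]
step 2: x^-=[0.8139]  P^-=[0.2268]  H_jac=[1.6279]  S=[0.7710]  K=[0.4788]  nu=[1.8575]  x^+=[1.7034]  P^+=[0.0500]
step 3: x^-=[1.7034]  P^-=[0.2700]  H_jac=[3.4068]  S=[3.3038]  K=[0.2784]  nu=[-1.0416]  x^+=[1.4134]  P^+=[0.0139]

H_jac[0,0] = 3.4068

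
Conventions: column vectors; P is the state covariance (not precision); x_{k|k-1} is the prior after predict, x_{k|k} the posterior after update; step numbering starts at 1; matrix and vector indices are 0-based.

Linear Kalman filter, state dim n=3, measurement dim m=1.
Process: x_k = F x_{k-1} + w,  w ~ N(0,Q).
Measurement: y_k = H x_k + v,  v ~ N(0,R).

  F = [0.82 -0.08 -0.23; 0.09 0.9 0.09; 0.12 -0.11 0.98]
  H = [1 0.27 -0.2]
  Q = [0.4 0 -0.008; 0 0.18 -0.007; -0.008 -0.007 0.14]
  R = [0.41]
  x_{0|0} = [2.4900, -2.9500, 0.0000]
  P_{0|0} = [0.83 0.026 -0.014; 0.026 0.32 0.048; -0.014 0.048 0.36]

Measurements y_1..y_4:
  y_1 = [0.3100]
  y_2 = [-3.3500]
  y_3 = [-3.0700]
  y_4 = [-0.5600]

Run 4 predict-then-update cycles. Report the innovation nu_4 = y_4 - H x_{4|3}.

innov = [1.9817]

step 1: x^-=[2.2778, -2.4309, 0.6233]  P^-=[0.9828 0.0387 -0.0207; 0.0387 0.4606 0.0451; -0.0207 0.0451 0.4872]  S=[1.4702]  K=[0.6784; 0.1048; -0.0721]  nu=[-1.1868]  x^+=[1.4727, -2.5553, 0.7088]  P^+=[0.3062 -0.0658 0.0512; -0.0658 0.4445 0.0562; 0.0512 0.0562 0.4796]
step 2: x^-=[1.2490, -2.1034, 1.1524]  P^-=[0.6255 -0.0767 -0.0387; -0.0767 0.5456 0.0422; -0.0387 0.0422 0.6121]  S=[1.0692]  K=[0.5728; 0.0581; -0.1401]  nu=[-3.8006]  x^+=[-0.9281, -2.3243, 1.6848]  P^+=[0.2746 -0.1123 0.0470; -0.1123 0.5420 0.0509; 0.0470 0.0509 0.5911]
step 3: x^-=[-0.9626, -2.0238, 1.7954]  P^-=[0.6182 -0.1215 -0.0644; -0.1215 0.6169 0.0325; -0.0644 0.0325 0.7213]  S=[1.0587]  K=[0.5651; 0.0364; -0.1888]  nu=[-1.2019]  x^+=[-1.6418, -2.0676, 2.0223]  P^+=[0.2801 -0.1433 0.0486; -0.1433 0.6155 0.0398; 0.0486 0.0398 0.6835]
step 4: x^-=[-1.6460, -1.8266, 2.0123]  P^-=[0.6304 -0.1484 -0.0792; -0.1484 0.6703 0.0208; -0.0792 0.0208 0.8146]  S=[1.0711]  K=[0.5659; 0.0265; -0.2208]  nu=[1.9817]  x^+=[-0.5246, -1.7741, 1.5747]  P^+=[0.2874 -0.1645 0.0546; -0.1645 0.6696 0.0271; 0.0546 0.0271 0.7623]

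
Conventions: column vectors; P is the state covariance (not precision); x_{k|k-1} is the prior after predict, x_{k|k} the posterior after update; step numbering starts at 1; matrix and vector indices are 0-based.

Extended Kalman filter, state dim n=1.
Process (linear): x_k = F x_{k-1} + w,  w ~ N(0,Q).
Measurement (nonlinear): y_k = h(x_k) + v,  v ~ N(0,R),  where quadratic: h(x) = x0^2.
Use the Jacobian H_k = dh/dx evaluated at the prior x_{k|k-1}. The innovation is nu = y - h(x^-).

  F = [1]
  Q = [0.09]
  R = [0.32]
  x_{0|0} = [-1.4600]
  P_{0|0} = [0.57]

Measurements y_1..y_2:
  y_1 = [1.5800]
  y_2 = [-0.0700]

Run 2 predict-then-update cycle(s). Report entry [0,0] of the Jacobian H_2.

H_jac[0,0] = -2.5625

step 1: x^-=[-1.4600]  P^-=[0.6600]  H_jac=[-2.9200]  S=[5.9474]  K=[-0.3240]  nu=[-0.5516]  x^+=[-1.2813]  P^+=[0.0355]
step 2: x^-=[-1.2813]  P^-=[0.1255]  H_jac=[-2.5625]  S=[1.1442]  K=[-0.2811]  nu=[-1.7116]  x^+=[-0.8001]  P^+=[0.0351]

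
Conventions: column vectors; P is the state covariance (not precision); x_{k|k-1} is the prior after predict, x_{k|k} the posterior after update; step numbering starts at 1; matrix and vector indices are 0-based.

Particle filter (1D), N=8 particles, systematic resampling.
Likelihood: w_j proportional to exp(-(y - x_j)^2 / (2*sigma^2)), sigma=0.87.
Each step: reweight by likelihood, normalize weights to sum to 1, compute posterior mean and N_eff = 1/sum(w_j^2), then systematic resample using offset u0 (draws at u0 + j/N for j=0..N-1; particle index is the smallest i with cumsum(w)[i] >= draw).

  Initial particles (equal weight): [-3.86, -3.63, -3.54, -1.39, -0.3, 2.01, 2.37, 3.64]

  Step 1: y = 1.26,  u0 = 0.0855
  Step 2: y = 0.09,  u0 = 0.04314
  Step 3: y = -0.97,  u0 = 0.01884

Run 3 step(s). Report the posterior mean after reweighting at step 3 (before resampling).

step 1: w=[0.0000, 0.0000, 0.0000, 0.0071, 0.1466, 0.5047, 0.3243, 0.0174]  mean=1.7923  Neff=2.6199  idx=[4, 5, 5, 5, 5, 6, 6, 6]
step 2: w=[0.6692, 0.0648, 0.0648, 0.0648, 0.0648, 0.0239, 0.0239, 0.0239]  mean=0.4900  Neff=2.1445  idx=[0, 0, 0, 0, 0, 0, 2, 4]
step 3: w=[0.1665, 0.1665, 0.1665, 0.1665, 0.1665, 0.1665, 0.0006, 0.0006]  mean=-0.2971  Neff=6.0152  idx=[0, 0, 1, 2, 3, 3, 4, 5]

post_mean = -0.2971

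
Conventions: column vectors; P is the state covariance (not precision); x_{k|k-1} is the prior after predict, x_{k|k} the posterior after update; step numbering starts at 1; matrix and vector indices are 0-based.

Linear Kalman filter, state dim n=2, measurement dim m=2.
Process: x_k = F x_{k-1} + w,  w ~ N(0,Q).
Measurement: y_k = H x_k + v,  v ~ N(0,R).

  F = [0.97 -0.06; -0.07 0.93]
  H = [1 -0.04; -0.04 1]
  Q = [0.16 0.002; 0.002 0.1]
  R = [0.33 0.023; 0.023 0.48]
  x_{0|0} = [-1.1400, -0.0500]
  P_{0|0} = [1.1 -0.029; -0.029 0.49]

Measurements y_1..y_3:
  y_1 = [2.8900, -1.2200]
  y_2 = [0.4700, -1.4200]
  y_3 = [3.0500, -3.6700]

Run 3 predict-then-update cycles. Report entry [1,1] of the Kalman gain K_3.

step 1: x^-=[-1.1028, 0.0333]  P^-=[1.2001 -0.1263; -0.1263 0.5330]  S=[1.5411 -0.1728; -0.1728 1.0250]  K=[0.7777 -0.0389; -0.0376 0.5186]  nu=[3.9941, -1.2974]  x^+=[2.0538, -0.7898]  P^+=[0.2561 0.0094; 0.0094 0.2484]
step 2: x^-=[2.0396, -0.8783]  P^-=[0.4008 -0.0207; -0.0207 0.3149]  S=[0.7329 -0.0264; -0.0264 0.7972]  K=[0.5469 -0.0280; -0.0312 0.3950]  nu=[-1.6047, -0.4601]  x^+=[1.1748, -1.0100]  P^+=[0.1801 0.0063; 0.0063 0.1891]
step 3: x^-=[1.2002, -1.0215]  P^-=[0.3294 -0.0150; -0.0150 0.2636]  S=[0.6610 -0.0158; -0.0158 0.7454]  K=[0.4986 -0.0273; -0.0302 0.3539]  nu=[1.8090, -2.6005]  x^+=[2.1730, -1.9964]  P^+=[0.1641 0.0049; 0.0049 0.1694]

K[1,1] = 0.3539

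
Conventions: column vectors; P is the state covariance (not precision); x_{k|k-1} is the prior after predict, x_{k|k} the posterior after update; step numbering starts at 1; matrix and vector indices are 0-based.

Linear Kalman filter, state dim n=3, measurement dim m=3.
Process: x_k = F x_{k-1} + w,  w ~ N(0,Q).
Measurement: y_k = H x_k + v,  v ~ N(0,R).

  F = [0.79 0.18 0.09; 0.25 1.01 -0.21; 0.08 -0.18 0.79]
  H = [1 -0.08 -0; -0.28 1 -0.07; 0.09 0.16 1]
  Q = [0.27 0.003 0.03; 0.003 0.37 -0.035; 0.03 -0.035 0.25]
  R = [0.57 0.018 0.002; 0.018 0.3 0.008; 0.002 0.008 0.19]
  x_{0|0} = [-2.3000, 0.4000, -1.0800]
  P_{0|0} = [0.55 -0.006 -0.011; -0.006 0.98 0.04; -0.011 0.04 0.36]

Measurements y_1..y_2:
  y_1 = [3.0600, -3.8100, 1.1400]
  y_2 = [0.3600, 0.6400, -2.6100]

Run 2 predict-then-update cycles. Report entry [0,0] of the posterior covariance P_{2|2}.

P_post[0,0] = 0.2663

step 1: x^-=[-1.8422, 0.0558, -1.1092]  P^-=[0.6459 0.2816 0.0575; 0.2816 1.4011 -0.2307; 0.0575 -0.2307 0.4974]  S=[1.1799 0.0077 0.1612; 0.0077 1.6310 -0.0507; 0.1612 -0.0507 0.6731]  K=[0.5115 0.0607 0.1208; 0.1303 0.8218 0.0587; -0.0285 -0.1511 0.6872]  nu=[4.9067, -4.4593, 2.4061]  x^+=[0.6877, -2.8280, 1.0782]  P^+=[0.3018 0.1114 -0.0205; 0.1114 0.2780 -0.0365; -0.0205 -0.0365 0.1370]
step 2: x^-=[0.1312, -2.9108, 1.4158]  P^-=[0.4961 0.2055 0.0180; 0.2055 0.7524 -0.1325; 0.0180 -0.1325 0.3510]  S=[1.0380 0.0270 0.0970; 0.0270 0.9972 -0.0355; 0.0970 -0.0355 0.5311]  K=[0.4511 0.0569 0.1013; 0.1181 0.7043 0.0376; -0.0267 -0.1397 0.6196]  nu=[-0.0041, 3.6866, -3.5719]  x^+=[-0.0225, -0.4493, -1.3125]  P^+=[0.2663 0.0992 -0.0192; 0.0992 0.2391 -0.0342; -0.0192 -0.0342 0.1238]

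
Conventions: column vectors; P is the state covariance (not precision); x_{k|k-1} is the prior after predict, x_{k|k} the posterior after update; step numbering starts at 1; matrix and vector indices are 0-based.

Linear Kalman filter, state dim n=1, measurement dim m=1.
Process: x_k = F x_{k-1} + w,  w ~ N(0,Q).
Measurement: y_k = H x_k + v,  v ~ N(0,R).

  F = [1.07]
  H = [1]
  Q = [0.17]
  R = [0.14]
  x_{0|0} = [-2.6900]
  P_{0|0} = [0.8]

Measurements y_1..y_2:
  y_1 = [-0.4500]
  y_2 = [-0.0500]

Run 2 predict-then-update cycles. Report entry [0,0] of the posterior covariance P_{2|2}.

step 1: x^-=[-2.8783]  P^-=[1.0859]  S=[1.2259]  K=[0.8858]  nu=[2.4283]  x^+=[-0.7273]  P^+=[0.1240]
step 2: x^-=[-0.7782]  P^-=[0.3120]  S=[0.4520]  K=[0.6903]  nu=[0.7282]  x^+=[-0.2756]  P^+=[0.0966]

P_post[0,0] = 0.0966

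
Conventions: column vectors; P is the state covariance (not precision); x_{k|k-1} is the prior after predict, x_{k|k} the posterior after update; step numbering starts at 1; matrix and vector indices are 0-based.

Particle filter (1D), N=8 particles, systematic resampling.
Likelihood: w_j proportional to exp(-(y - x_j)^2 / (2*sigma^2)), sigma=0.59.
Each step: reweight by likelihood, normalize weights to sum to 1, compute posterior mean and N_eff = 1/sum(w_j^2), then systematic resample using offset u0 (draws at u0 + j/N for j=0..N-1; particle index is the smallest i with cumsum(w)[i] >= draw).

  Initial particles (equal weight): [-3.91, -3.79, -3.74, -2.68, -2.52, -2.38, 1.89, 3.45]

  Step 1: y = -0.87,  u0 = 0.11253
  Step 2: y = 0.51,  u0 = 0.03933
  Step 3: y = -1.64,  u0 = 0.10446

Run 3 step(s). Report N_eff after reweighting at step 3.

N_eff = 7.9281

step 1: w=[0.0000, 0.0001, 0.0001, 0.1351, 0.2993, 0.5651, 0.0003, 0.0000]  mean=-2.4616  Neff=2.3411  idx=[3, 4, 4, 5, 5, 5, 5, 5]
step 2: w=[0.0128, 0.0535, 0.0535, 0.1760, 0.1760, 0.1760, 0.1760, 0.1760]  mean=-2.3988  Neff=6.2181  idx=[1, 3, 3, 4, 5, 6, 6, 7]
step 3: w=[0.0935, 0.1295, 0.1295, 0.1295, 0.1295, 0.1295, 0.1295, 0.1295]  mean=-2.3931  Neff=7.9281  idx=[1, 2, 3, 3, 4, 5, 6, 7]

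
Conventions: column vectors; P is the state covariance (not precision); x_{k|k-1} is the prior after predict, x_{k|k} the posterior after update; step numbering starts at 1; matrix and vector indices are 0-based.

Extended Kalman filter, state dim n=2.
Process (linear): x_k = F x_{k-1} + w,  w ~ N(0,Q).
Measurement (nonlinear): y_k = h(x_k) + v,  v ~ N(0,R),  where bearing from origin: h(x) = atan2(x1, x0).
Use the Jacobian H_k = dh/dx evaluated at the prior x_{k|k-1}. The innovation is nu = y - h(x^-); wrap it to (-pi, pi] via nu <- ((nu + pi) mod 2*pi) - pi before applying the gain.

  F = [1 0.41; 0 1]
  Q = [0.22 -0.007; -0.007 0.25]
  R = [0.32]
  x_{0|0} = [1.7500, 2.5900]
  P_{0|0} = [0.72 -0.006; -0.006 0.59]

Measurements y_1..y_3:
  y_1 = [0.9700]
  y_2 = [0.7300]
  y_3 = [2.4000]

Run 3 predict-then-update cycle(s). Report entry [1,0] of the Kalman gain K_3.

step 1: x^-=[2.8119, 2.5900]  P^-=[1.0343 0.2289; 0.2289 0.8400]  H_jac=[-0.1772 0.1924]  S=[0.3680]  K=[-0.3784; 0.3290]  nu=[0.2257]  x^+=[2.7265, 2.6642]  P^+=[0.9816 0.2747; 0.2747 0.8002]
step 2: x^-=[3.8188, 2.6642]  P^-=[1.5613 0.5958; 0.5958 1.0502]  H_jac=[-0.1229 0.1761]  S=[0.3504]  K=[-0.2481; 0.3190]  nu=[0.1208]  x^+=[3.7889, 2.7028]  P^+=[1.5398 0.6235; 0.6235 1.0145]
step 3: x^-=[4.8970, 2.7028]  P^-=[2.4416 1.0325; 1.0325 1.2645]  H_jac=[-0.0864 0.1565]  S=[0.3413]  K=[-0.1445; 0.3186]  nu=[1.8957]  x^+=[4.6230, 3.3068]  P^+=[2.4345 1.0482; 1.0482 1.2299]

K[1,0] = 0.3186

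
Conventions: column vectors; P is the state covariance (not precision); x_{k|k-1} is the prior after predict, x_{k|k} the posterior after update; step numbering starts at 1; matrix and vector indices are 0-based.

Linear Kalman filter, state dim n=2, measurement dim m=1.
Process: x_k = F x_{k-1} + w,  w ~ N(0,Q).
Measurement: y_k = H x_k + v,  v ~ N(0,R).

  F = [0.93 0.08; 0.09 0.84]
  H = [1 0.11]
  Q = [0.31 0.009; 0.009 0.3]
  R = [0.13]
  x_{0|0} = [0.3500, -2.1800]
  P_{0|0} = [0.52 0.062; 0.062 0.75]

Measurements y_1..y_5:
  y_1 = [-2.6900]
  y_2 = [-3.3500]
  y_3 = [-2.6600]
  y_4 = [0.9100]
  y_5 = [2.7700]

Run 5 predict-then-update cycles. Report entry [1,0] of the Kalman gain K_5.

K[1,0] = 0.2263

step 1: x^-=[0.1511, -1.7997]  P^-=[0.7738 0.1518; 0.1518 0.8428]  S=[0.9474]  K=[0.8344; 0.2581]  nu=[-2.6431]  x^+=[-2.0543, -2.4819]  P^+=[0.1142 -0.0522; -0.0522 0.7797]
step 2: x^-=[-2.1090, -2.2697]  P^-=[0.4060 0.0298; 0.0298 0.8432]  S=[0.5528]  K=[0.7404; 0.2217]  nu=[-0.9913]  x^+=[-2.8430, -2.4894]  P^+=[0.1030 -0.0609; -0.0609 0.8160]
step 3: x^-=[-2.8432, -2.3470]  P^-=[0.3952 0.0244; 0.0244 0.8674]  S=[0.5411]  K=[0.7354; 0.2215]  nu=[0.4413]  x^+=[-2.5186, -2.2493]  P^+=[0.1026 -0.0637; -0.0637 0.8409]
step 4: x^-=[-2.5223, -2.1160]  P^-=[0.3946 0.0239; 0.0239 0.8845]  S=[0.5406]  K=[0.7349; 0.2241]  nu=[3.6650]  x^+=[0.1711, -1.2946]  P^+=[0.1027 -0.0652; -0.0652 0.8574]
step 5: x^-=[0.0555, -1.0721]  P^-=[0.3946 0.0238; 0.0238 0.8959]  S=[0.5407]  K=[0.7347; 0.2263]  nu=[2.8324]  x^+=[2.1364, -0.4310]  P^+=[0.1028 -0.0661; -0.0661 0.8682]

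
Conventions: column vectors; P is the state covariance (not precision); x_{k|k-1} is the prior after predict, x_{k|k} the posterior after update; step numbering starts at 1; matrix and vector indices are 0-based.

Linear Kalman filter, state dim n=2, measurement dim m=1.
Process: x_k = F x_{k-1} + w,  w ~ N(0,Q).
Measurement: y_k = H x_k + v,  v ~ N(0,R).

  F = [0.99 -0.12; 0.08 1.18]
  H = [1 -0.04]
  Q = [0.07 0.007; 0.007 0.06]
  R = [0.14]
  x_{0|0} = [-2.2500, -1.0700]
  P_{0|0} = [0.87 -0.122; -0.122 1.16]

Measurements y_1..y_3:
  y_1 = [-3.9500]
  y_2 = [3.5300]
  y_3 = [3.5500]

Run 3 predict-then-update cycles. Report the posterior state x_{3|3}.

step 1: x^-=[-2.0991, -1.4426]  P^-=[0.9684 -0.2297; -0.2297 1.6577]  S=[1.1294]  K=[0.8656; -0.2621]  nu=[-1.9086]  x^+=[-3.7511, -0.9424]  P^+=[0.1222 0.0265; 0.0265 1.5801]
step 2: x^-=[-3.6005, -1.4121]  P^-=[0.2063 -0.1763; -0.1763 2.2660]  S=[0.3640]  K=[0.5860; -0.7335]  nu=[7.0740]  x^+=[0.5451, -6.6008]  P^+=[0.0813 -0.0199; -0.0199 2.0701]
step 3: x^-=[1.3318, -7.7454]  P^-=[0.1842 -0.3027; -0.3027 2.9392]  S=[0.3531]  K=[0.5559; -1.1904]  nu=[1.9084]  x^+=[2.3926, -10.0171]  P^+=[0.0751 -0.0691; -0.0691 2.4389]

x_post = [2.3926, -10.0171]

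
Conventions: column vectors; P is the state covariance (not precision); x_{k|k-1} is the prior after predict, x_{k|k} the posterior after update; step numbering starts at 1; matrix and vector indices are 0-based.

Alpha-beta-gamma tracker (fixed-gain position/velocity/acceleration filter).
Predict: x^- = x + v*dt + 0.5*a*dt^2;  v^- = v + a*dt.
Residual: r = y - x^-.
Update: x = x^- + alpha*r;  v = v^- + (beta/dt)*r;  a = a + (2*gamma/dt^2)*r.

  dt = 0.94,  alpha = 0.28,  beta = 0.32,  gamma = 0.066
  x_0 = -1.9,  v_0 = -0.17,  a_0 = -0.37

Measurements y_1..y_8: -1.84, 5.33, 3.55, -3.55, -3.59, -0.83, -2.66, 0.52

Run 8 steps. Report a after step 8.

step 1: x_pred=-2.2233  r=0.3833  x^+=-2.1160  v^+=-0.3873  a^+=-0.3127
step 2: x_pred=-2.6182  r=7.9482  x^+=-0.3927  v^+=2.0245  a^+=0.8746
step 3: x_pred=1.8967  r=1.6533  x^+=2.3596  v^+=3.4094  a^+=1.1216
step 4: x_pred=6.0600  r=-9.6100  x^+=3.3692  v^+=1.1923  a^+=-0.3140
step 5: x_pred=4.3512  r=-7.9412  x^+=2.1277  v^+=-1.8063  a^+=-1.5003
step 6: x_pred=-0.2331  r=-0.5969  x^+=-0.4002  v^+=-3.4198  a^+=-1.5895
step 7: x_pred=-4.3171  r=1.6571  x^+=-3.8531  v^+=-4.3498  a^+=-1.3420
step 8: x_pred=-8.5349  r=9.0549  x^+=-5.9995  v^+=-2.5288  a^+=0.0107

a_post = 0.0107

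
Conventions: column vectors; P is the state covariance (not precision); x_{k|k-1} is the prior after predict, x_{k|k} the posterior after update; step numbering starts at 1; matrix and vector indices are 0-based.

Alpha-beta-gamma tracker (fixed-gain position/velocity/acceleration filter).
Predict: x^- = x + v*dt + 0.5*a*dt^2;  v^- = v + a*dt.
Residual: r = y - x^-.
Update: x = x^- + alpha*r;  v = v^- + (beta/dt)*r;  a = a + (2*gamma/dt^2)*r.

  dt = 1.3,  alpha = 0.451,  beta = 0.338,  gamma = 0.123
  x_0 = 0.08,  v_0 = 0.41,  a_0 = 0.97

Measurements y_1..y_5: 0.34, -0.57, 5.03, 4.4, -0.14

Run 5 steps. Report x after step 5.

x_post = 4.5638

step 1: x_pred=1.4326  r=-1.0926  x^+=0.9399  v^+=1.3869  a^+=0.8110
step 2: x_pred=3.4281  r=-3.9981  x^+=1.6250  v^+=1.4016  a^+=0.2290
step 3: x_pred=3.6406  r=1.3894  x^+=4.2672  v^+=2.0606  a^+=0.4312
step 4: x_pred=7.3103  r=-2.9103  x^+=5.9978  v^+=1.8645  a^+=0.0076
step 5: x_pred=8.4280  r=-8.5680  x^+=4.5638  v^+=-0.3533  a^+=-1.2396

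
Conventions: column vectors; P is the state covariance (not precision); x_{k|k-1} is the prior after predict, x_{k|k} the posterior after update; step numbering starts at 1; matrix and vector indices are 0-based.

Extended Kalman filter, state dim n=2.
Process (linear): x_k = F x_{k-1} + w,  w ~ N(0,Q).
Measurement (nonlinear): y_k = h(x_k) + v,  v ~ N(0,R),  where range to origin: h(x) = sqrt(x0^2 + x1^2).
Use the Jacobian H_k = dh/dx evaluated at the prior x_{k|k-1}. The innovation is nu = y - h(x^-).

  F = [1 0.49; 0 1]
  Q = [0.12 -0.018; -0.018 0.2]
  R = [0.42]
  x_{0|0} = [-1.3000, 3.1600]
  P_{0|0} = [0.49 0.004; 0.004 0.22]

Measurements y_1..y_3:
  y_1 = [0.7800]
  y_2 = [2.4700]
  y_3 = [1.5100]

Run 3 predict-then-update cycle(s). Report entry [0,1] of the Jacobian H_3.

H_jac[0,1] = 0.7286

step 1: x^-=[0.2484, 3.1600]  P^-=[0.6667 0.0938; 0.0938 0.4200]  H_jac=[0.0784 0.9969]  S=[0.8562]  K=[0.1702; 0.4976]  nu=[-2.3897]  x^+=[-0.1584, 1.9708]  P^+=[0.6419 0.0213; 0.0213 0.2080]
step 2: x^-=[0.8072, 1.9708]  P^-=[0.8327 0.1052; 0.1052 0.4080]  H_jac=[0.3790 0.9254]  S=[0.9628]  K=[0.4289; 0.4335]  nu=[0.3403]  x^+=[0.9532, 2.1183]  P^+=[0.6556 -0.0739; -0.0739 0.2270]
step 3: x^-=[1.9912, 2.1183]  P^-=[0.7577 0.0194; 0.0194 0.4270]  H_jac=[0.6849 0.7286]  S=[1.0215]  K=[0.5219; 0.3176]  nu=[-1.3972]  x^+=[1.2620, 1.6746]  P^+=[0.4795 -0.1499; -0.1499 0.3240]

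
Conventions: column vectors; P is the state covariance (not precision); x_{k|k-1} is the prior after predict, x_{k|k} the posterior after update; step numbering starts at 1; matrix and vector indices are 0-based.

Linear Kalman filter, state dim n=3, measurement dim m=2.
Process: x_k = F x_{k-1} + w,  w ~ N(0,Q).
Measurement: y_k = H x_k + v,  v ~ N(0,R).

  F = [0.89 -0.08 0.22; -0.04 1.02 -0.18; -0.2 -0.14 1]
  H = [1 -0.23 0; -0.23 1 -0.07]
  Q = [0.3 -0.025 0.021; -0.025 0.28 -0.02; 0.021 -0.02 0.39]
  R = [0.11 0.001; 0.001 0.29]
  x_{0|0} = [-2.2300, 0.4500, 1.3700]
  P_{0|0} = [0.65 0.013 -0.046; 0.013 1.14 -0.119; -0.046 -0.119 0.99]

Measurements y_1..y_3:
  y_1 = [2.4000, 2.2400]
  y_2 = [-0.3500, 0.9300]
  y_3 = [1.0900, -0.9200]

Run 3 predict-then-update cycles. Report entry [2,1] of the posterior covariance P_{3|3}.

P_post[2,1] = -0.0048

step 1: x^-=[-1.7193, 0.3016, 1.7530]  P^-=[0.8544 -0.1892 0.1087; -0.1892 1.5411 -0.4826; 0.1087 -0.4826 1.4808]  S=[1.1329 -0.7645; -0.7645 2.0417]  K=[0.8866 0.1394; 0.0737 0.8203; -0.0108 -0.3034]  nu=[4.1887, 1.6657]  x^+=[2.2265, 1.9767, 1.2022]  P^+=[0.1131 0.0673 -0.0009; 0.0673 0.2536 0.0026; -0.0009 0.0026 1.2977]
step 2: x^-=[2.0879, 1.7108, 0.4802]  P^-=[0.4440 -0.0391 0.2808; -0.0391 0.5796 -0.2995; 0.2808 -0.2995 1.7006]  S=[0.6027 -0.3000; -0.3000 0.9704]  K=[0.7909 0.0788; 0.0316 0.6379; 0.3929 -0.3764]  nu=[-2.0444, -0.2670]  x^+=[0.4499, 1.4759, -0.2226]  P^+=[0.0984 0.0492 0.0423; 0.0492 0.1962 -0.0023; 0.0423 -0.0023 1.3813]
step 3: x^-=[0.2333, 1.5275, -0.5192]  P^-=[0.4557 -0.0621 0.3403; -0.0621 0.5265 -0.3082; 0.3403 -0.3082 1.7656]  S=[0.6221 -0.3190; -0.3190 0.9319]  K=[0.7891 0.0655; 0.0182 0.6097; 0.4612 -0.3895]  nu=[1.2080, -2.4302]  x^+=[1.0273, 0.0679, 0.9844]  P^+=[0.0974 0.0456 0.0493; 0.0456 0.1870 -0.0048; 0.0493 -0.0048 1.3773]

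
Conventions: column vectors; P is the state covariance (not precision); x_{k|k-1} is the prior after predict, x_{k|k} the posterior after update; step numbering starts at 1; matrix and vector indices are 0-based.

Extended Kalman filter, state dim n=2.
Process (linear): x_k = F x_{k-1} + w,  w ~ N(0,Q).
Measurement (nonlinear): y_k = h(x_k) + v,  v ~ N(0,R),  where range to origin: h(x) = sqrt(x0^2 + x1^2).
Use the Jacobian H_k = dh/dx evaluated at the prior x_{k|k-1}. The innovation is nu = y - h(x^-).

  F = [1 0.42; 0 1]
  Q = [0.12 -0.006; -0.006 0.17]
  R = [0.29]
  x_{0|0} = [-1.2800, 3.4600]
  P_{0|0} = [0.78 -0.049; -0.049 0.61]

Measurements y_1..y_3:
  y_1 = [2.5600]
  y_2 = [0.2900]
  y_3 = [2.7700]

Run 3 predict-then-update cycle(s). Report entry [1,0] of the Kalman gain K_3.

K[1,0] = 0.5544

step 1: x^-=[0.1732, 3.4600]  P^-=[0.9664 0.2012; 0.2012 0.7800]  H_jac=[0.0500 0.9987]  S=[1.0906]  K=[0.2286; 0.7236]  nu=[-0.9043]  x^+=[-0.0335, 2.8057]  P^+=[0.9095 0.0208; 0.0208 0.2091]
step 2: x^-=[1.1449, 2.8057]  P^-=[1.0839 0.1026; 0.1026 0.3791]  H_jac=[0.3778 0.9259]  S=[0.8415]  K=[0.5996; 0.4632]  nu=[-2.7403]  x^+=[-0.4981, 1.5365]  P^+=[0.7813 -0.1310; -0.1310 0.1985]
step 3: x^-=[0.1472, 1.5365]  P^-=[0.8263 -0.0536; -0.0536 0.3685]  H_jac=[0.0954 0.9954]  S=[0.6525]  K=[0.0389; 0.5544]  nu=[1.2265]  x^+=[0.1949, 2.2164]  P^+=[0.8253 -0.0677; -0.0677 0.1680]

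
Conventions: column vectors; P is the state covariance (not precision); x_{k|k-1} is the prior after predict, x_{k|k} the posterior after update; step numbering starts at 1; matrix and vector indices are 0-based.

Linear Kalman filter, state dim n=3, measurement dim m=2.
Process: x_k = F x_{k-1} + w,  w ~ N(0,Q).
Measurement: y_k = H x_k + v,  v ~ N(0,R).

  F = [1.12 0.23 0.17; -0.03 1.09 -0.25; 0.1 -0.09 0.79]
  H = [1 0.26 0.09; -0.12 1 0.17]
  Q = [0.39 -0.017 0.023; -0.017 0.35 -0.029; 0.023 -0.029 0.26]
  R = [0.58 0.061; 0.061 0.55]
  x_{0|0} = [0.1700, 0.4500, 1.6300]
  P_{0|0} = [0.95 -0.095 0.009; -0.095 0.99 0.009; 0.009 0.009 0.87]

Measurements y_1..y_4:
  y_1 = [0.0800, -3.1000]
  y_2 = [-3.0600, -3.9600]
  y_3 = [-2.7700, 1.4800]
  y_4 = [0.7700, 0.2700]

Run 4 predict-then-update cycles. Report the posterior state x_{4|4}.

step 1: x^-=[0.5710, 0.0779, 1.2642]  P^-=[1.6144 0.0456 0.2428; 0.0456 1.5829 -0.3039; 0.2428 -0.3039 0.8223]  S=[2.3612 0.3334; 0.3334 2.0557]  K=[0.7219 -0.1691; 0.0790 0.7294; 0.1166 -0.1129]  nu=[-0.6250, -3.3243]  x^+=[0.6819, -2.3962, 1.5666]  P^+=[0.4066 -0.0067 0.0385; -0.0067 0.4361 -0.1817; 0.0385 -0.1817 0.7728]
step 2: x^-=[0.4789, -3.0239, 1.5215]  P^-=[0.9425 0.0035 0.1683; 0.0035 1.0168 -0.3888; 0.1683 -0.3888 0.7819]  S=[1.6115 0.2022; 0.2022 1.4631]  K=[0.6124 -0.1400; 0.0641 0.6407; 0.1110 -0.2040]  nu=[-2.8896, -1.1373]  x^+=[-1.1314, -3.9378, 1.4329]  P^+=[0.3441 -0.0061 0.0454; -0.0061 0.3931 -0.2208; 0.0454 -0.2208 0.7103]
step 3: x^-=[-1.9293, -4.6165, 1.3732]  P^-=[0.8599 -0.0087 0.1535; -0.0087 0.9831 -0.4068; 0.1535 -0.4068 0.7486]  S=[1.5165 0.1863; 0.1863 1.4246]  K=[0.5916 -0.1376; 0.0607 0.6343; 0.1032 -0.2227]  nu=[0.2360, 5.6315]  x^+=[-2.5645, -1.0299, 0.1437]  P^+=[0.3326 -0.0072 0.0444; -0.0072 0.3899 -0.2248; 0.0444 -0.2248 0.6704]
step 4: x^-=[-3.0847, -1.0816, -0.0503]  P^-=[0.8428 -0.0091 0.1454; -0.0091 0.9791 -0.4023; 0.1454 -0.4023 0.7240]  S=[1.4975 0.1859; 0.1859 1.4217]  K=[0.5870 -0.1369; 0.0611 0.6334; 0.0983 -0.2215]  nu=[4.1404, 0.9900]  x^+=[-0.7899, -0.2014, 0.1373]  P^+=[0.3301 -0.0071 0.0426; -0.0071 0.3888 -0.2209; 0.0426 -0.2209 0.6479]

x_post = [-0.7899, -0.2014, 0.1373]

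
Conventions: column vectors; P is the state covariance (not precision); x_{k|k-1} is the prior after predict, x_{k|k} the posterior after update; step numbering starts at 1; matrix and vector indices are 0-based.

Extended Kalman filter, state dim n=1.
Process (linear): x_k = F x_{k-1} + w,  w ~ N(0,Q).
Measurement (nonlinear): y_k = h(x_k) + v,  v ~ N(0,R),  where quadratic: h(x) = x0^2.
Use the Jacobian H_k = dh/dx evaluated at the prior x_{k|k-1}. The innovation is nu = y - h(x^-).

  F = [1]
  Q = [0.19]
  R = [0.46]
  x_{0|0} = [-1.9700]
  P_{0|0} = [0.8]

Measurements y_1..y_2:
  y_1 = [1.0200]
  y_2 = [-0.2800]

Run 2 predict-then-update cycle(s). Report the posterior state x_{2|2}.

x_post = [-0.7056]

step 1: x^-=[-1.9700]  P^-=[0.9900]  H_jac=[-3.9400]  S=[15.8284]  K=[-0.2464]  nu=[-2.8609]  x^+=[-1.2650]  P^+=[0.0288]
step 2: x^-=[-1.2650]  P^-=[0.2188]  H_jac=[-2.5300]  S=[1.8603]  K=[-0.2975]  nu=[-1.8802]  x^+=[-0.7056]  P^+=[0.0541]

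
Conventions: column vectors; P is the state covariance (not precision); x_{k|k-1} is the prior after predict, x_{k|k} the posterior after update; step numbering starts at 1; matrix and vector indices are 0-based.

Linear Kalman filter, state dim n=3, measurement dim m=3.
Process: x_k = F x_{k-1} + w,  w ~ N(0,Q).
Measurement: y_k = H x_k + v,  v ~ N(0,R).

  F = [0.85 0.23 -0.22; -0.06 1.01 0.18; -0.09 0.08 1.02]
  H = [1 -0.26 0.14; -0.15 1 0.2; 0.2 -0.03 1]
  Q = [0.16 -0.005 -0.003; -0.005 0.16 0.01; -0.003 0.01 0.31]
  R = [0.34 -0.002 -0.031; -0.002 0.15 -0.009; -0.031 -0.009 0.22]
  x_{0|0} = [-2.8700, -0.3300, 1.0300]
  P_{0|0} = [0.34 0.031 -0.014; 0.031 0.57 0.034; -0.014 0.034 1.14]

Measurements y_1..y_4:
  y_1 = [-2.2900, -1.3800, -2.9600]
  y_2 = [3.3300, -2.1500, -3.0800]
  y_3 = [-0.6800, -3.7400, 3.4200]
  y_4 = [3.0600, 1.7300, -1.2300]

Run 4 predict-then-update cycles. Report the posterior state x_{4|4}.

step 1: x^-=[-2.7420, 0.0243, 1.2825]  P^-=[0.5049 0.0826 -0.2779; 0.0826 0.7885 0.3008; -0.2779 0.3008 1.5101]  S=[0.7851 -0.1779 -0.0844; -0.1779 1.1225 0.6007; -0.0844 0.6007 1.6208]  K=[0.5788 0.1141 -0.1228; 0.0707 0.8199 -0.1190; -0.0683 0.1098 0.8476]  nu=[0.2788, -2.0721, -3.6934]  x^+=[-2.3634, -1.2154, -2.0945]  P^+=[0.2311 0.0698 -0.0901; 0.0698 0.1435 -0.0454; -0.0901 -0.0454 0.2043]
step 2: x^-=[-1.8276, -1.4628, -2.0209]  P^-=[0.4100 0.0606 -0.1504; 0.0606 0.2908 0.0132; -0.1504 0.0132 0.5334]  S=[0.7056 -0.0870 -0.0351; -0.0870 0.4675 0.1187; -0.0351 0.1187 0.7084]  K=[0.5315 0.0533 -0.0817; 0.0561 0.6392 -0.0809; -0.0634 0.1185 0.6870]  nu=[5.0602, -0.5572, -0.7374]  x^+=[0.8924, -1.4753, -2.9142]  P^+=[0.2076 0.0538 -0.0748; 0.0538 0.1111 -0.0327; -0.0748 -0.0327 0.1660]
step 3: x^-=[1.0603, -2.0682, -3.1709]  P^-=[0.3762 0.0426 -0.1250; 0.0426 0.2627 0.0171; -0.1250 0.0171 0.4927]  S=[0.6853 -0.0896 -0.0212; -0.0896 0.4424 0.1098; -0.0212 0.1098 0.6765]  K=[0.5094 0.0313 -0.0645; 0.0439 0.6138 -0.0721; -0.0508 0.1275 0.6684]  nu=[-1.8341, -0.8786, 6.3167]  x^+=[-0.3092, -3.1435, 1.0323]  P^+=[0.1970 0.0475 -0.0683; 0.0475 0.1056 -0.0291; -0.0683 -0.0291 0.1603]
step 4: x^-=[-1.2129, -2.9705, 0.8293]  P^-=[0.3627 0.0371 -0.1167; 0.0371 0.2587 0.0194; -0.1167 0.0194 0.4861]  S=[0.6764 -0.0907 -0.0165; -0.0907 0.4400 0.1093; -0.0165 0.1093 0.6726]  K=[0.4998 0.0254 -0.0591; 0.0395 0.6097 -0.0698; -0.0457 0.1303 0.6649]  nu=[3.3845, 4.3527, -1.9058]  x^+=[0.7020, -0.0500, -0.0255]  P^+=[0.1928 0.0454 -0.0659; 0.0454 0.1044 -0.0280; -0.0659 -0.0280 0.1589]

x_post = [0.7020, -0.0500, -0.0255]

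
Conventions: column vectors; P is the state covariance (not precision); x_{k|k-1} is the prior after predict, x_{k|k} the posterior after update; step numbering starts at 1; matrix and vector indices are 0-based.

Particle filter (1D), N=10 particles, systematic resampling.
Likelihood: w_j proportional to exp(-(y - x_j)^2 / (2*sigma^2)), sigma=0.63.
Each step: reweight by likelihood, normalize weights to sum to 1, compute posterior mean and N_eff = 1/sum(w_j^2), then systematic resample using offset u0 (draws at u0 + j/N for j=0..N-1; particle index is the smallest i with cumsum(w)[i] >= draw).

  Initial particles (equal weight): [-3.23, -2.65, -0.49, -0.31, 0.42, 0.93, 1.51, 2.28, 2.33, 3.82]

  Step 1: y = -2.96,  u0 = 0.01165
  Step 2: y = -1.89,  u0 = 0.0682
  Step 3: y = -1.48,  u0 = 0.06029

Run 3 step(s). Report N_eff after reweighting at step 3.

step 1: w=[0.5071, 0.4925, 0.0003, 0.0001, 0.0000, 0.0000, 0.0000, 0.0000, 0.0000, 0.0000]  mean=-2.9434  Neff=2.0009  idx=[0, 0, 0, 0, 0, 1, 1, 1, 1, 1]
step 2: w=[0.0355, 0.0355, 0.0355, 0.0355, 0.0355, 0.1645, 0.1645, 0.1645, 0.1645, 0.1645]  mean=-2.7529  Neff=7.0601  idx=[1, 4, 5, 6, 6, 7, 7, 8, 9, 9]
step 3: w=[0.0144, 0.0144, 0.1214, 0.1214, 0.1214, 0.1214, 0.1214, 0.1214, 0.1214, 0.1214]  mean=-2.6667  Neff=8.4511  idx=[2, 3, 3, 4, 5, 6, 7, 8, 8, 9]

N_eff = 8.4511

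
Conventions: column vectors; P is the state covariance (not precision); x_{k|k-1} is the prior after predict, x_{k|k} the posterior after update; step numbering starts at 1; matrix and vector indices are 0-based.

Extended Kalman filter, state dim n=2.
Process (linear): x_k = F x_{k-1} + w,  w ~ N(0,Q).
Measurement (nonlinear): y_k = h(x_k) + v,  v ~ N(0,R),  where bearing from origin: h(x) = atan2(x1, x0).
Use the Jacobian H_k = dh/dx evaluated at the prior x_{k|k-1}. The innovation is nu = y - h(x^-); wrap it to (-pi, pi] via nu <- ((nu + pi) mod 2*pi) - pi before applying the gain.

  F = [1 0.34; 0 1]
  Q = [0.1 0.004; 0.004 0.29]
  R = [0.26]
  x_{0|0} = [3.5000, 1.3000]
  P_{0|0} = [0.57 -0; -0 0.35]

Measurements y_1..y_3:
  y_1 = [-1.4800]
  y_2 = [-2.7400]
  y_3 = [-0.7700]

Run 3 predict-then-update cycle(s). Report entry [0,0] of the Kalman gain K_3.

K[0,0] = 0.7674

step 1: x^-=[3.9420, 1.3000]  P^-=[0.7105 0.1230; 0.1230 0.6400]  H_jac=[-0.0755 0.2288]  S=[0.2933]  K=[-0.0868; 0.4676]  nu=[-1.7986]  x^+=[4.0981, 0.4590]  P^+=[0.7082 0.1349; 0.1349 0.5759]
step 2: x^-=[4.2542, 0.4590]  P^-=[0.9666 0.3347; 0.3347 0.8659]  H_jac=[-0.0251 0.2324]  S=[0.3035]  K=[0.1764; 0.6353]  nu=[-2.8475]  x^+=[3.7518, -1.3501]  P^+=[0.9571 0.3007; 0.3007 0.7434]
step 3: x^-=[3.2928, -1.3501]  P^-=[1.3475 0.5574; 0.5574 1.0334]  H_jac=[0.1066 0.2600]  S=[0.3761]  K=[0.7674; 0.8724]  nu=[-0.3809]  x^+=[3.0005, -1.6824]  P^+=[1.1261 0.3057; 0.3057 0.7471]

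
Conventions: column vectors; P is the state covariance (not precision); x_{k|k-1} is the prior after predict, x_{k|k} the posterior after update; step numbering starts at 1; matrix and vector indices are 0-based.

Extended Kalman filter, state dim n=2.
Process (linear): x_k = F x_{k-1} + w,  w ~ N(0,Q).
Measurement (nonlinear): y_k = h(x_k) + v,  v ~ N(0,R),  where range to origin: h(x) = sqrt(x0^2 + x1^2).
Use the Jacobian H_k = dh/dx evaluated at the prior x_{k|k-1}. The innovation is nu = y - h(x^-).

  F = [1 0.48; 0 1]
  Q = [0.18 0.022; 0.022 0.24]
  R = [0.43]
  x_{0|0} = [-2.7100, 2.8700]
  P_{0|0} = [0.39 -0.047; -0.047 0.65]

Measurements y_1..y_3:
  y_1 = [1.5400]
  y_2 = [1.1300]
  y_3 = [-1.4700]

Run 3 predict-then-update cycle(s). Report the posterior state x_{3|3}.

x_post = [-1.6707, -0.2691]

step 1: x^-=[-1.3324, 2.8700]  P^-=[0.6746 0.2870; 0.2870 0.8900]  H_jac=[-0.4211 0.9070]  S=[1.0626]  K=[-0.0224; 0.6460]  nu=[-1.6242]  x^+=[-1.2961, 1.8208]  P^+=[0.6741 0.3024; 0.3024 0.4466]
step 2: x^-=[-0.4221, 1.8208]  P^-=[1.2473 0.5387; 0.5387 0.6866]  H_jac=[-0.2258 0.9742]  S=[0.9082]  K=[0.2677; 0.6025]  nu=[-0.7391]  x^+=[-0.6200, 1.3755]  P^+=[1.1822 0.3922; 0.3922 0.3569]
step 3: x^-=[0.0403, 1.3755]  P^-=[1.8209 0.5855; 0.5855 0.5969]  H_jac=[0.0293 0.9996]  S=[1.0622]  K=[0.6012; 0.5778]  nu=[-2.8461]  x^+=[-1.6707, -0.2691]  P^+=[1.4370 0.2165; 0.2165 0.2422]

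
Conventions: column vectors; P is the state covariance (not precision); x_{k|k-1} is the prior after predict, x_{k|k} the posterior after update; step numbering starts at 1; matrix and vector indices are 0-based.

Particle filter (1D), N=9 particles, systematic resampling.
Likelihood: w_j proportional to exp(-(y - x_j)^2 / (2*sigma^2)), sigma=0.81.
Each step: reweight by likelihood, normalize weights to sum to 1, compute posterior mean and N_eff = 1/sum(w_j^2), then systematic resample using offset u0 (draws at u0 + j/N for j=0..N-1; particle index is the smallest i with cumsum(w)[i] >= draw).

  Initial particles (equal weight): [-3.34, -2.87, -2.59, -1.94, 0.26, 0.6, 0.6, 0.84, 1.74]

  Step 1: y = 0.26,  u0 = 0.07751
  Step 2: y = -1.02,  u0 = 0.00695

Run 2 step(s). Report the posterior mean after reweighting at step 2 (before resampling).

step 1: w=[0.0000, 0.0001, 0.0005, 0.0065, 0.2617, 0.2396, 0.2396, 0.2025, 0.0493]  mean=0.5969  Neff=4.4090  idx=[4, 4, 5, 5, 6, 6, 6, 7, 8]
step 2: w=[0.2165, 0.2165, 0.1021, 0.1021, 0.1021, 0.1021, 0.1021, 0.0540, 0.0023]  mean=0.4683  Neff=6.7187  idx=[0, 0, 1, 1, 2, 3, 4, 5, 6]

post_mean = 0.4683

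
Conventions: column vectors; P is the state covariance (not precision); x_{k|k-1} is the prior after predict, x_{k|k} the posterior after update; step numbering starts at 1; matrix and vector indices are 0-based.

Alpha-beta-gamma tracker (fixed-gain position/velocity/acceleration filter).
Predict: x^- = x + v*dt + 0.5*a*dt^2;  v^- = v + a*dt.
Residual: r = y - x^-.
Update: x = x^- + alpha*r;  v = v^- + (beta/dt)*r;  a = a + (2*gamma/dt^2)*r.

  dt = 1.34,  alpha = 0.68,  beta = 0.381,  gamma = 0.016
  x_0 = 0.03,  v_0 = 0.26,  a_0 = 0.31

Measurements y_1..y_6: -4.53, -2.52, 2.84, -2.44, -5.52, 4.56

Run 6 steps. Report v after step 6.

v_post = 1.9240

step 1: x_pred=0.6567  r=-5.1867  x^+=-2.8703  v^+=-0.7993  a^+=0.2176
step 2: x_pred=-3.7460  r=1.2260  x^+=-2.9123  v^+=-0.1592  a^+=0.2394
step 3: x_pred=-2.9107  r=5.7507  x^+=0.9998  v^+=1.7967  a^+=0.3419
step 4: x_pred=3.7143  r=-6.1543  x^+=-0.4706  v^+=0.5050  a^+=0.2322
step 5: x_pred=0.4146  r=-5.9346  x^+=-3.6209  v^+=-0.8712  a^+=0.1265
step 6: x_pred=-4.6748  r=9.2348  x^+=1.6049  v^+=1.9240  a^+=0.2910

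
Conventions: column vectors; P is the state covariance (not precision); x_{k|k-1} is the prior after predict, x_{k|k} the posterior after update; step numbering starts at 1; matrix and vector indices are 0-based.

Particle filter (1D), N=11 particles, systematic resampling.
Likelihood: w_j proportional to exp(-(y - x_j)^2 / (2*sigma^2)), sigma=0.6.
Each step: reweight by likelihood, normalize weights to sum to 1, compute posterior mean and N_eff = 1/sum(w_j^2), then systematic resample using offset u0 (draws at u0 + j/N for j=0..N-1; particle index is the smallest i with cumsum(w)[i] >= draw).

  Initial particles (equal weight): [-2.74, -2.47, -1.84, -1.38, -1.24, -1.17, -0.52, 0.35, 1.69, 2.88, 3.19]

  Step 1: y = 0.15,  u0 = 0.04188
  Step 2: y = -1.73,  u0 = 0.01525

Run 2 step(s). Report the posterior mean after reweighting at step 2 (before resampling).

post_mean = -0.9209

step 1: w=[0.0000, 0.0000, 0.0024, 0.0225, 0.0397, 0.0517, 0.3118, 0.5502, 0.0216, 0.0000, 0.0000]  mean=-0.0784  Neff=2.4681  idx=[4, 6, 6, 6, 6, 7, 7, 7, 7, 7, 7]
step 2: w=[0.5710, 0.1043, 0.1043, 0.1043, 0.1043, 0.0020, 0.0020, 0.0020, 0.0020, 0.0020, 0.0020]  mean=-0.9209  Neff=2.7057  idx=[0, 0, 0, 0, 0, 0, 0, 1, 2, 3, 4]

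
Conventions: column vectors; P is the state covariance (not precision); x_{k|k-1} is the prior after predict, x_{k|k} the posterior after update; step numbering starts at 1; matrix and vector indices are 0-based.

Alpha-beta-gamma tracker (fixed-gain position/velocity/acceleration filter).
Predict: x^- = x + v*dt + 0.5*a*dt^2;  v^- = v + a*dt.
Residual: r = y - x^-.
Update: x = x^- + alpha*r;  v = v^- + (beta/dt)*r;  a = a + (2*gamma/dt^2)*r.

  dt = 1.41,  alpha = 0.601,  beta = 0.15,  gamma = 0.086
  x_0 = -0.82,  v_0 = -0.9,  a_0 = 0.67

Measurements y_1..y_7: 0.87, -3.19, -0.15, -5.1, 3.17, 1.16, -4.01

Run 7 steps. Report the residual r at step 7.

step 1: x_pred=-1.4230  r=2.2930  x^+=-0.0449  v^+=0.2886  a^+=0.8684
step 2: x_pred=1.2253  r=-4.4153  x^+=-1.4283  v^+=1.0433  a^+=0.4864
step 3: x_pred=0.5263  r=-0.6763  x^+=0.1198  v^+=1.6572  a^+=0.4279
step 4: x_pred=2.8818  r=-7.9818  x^+=-1.9153  v^+=1.4114  a^+=-0.2627
step 5: x_pred=-0.1863  r=3.3563  x^+=1.8308  v^+=1.3981  a^+=0.0277
step 6: x_pred=3.8297  r=-2.6697  x^+=2.2252  v^+=1.1531  a^+=-0.2033
step 7: x_pred=3.6491  r=-7.6591  x^+=-0.9540  v^+=0.0517  a^+=-0.8659

resid = -7.6591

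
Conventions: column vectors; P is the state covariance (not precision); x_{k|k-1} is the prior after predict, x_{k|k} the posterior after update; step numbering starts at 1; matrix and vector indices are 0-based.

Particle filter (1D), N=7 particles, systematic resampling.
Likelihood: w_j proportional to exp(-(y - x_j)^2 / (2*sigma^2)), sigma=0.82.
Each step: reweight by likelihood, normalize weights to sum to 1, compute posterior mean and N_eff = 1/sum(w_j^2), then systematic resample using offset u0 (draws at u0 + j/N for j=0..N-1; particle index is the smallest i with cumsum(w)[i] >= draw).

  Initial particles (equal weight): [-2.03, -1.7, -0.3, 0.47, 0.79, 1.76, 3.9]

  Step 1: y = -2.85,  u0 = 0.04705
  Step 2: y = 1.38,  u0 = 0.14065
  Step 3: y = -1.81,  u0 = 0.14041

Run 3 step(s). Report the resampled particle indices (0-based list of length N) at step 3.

step 1: w=[0.6134, 0.3783, 0.0080, 0.0003, 0.0001, 0.0000, 0.0000]  mean=-1.8904  Neff=1.9254  idx=[0, 0, 0, 0, 1, 1, 1]
step 2: w=[0.0533, 0.0533, 0.0533, 0.0533, 0.2622, 0.2622, 0.2622]  mean=-1.7704  Neff=4.5944  idx=[2, 4, 4, 5, 5, 6, 6]
step 3: w=[0.1396, 0.1434, 0.1434, 0.1434, 0.1434, 0.1434, 0.1434]  mean=-1.7461  Neff=6.9994  idx=[1, 2, 2, 3, 4, 5, 6]

resampled_idx = [1, 2, 2, 3, 4, 5, 6]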